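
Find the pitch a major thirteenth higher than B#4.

The thirteenth's letter: B up six letter names plus an octave → G.
A major thirteenth is 21 semitones; 21 semitones up from B#4 gives G##6.

G##6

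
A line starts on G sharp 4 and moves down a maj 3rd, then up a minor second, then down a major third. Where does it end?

D flat 4

A major third down from G#4 is E4.
A minor second up from E4 is F4.
Down a major third from F4: Db4 (4 semitones down).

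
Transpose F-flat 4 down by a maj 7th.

G-double-flat 3

Seven letter names down from F: G.
A major seventh spans 11 semitones, so from Fb4 the target pitch is Gbb3.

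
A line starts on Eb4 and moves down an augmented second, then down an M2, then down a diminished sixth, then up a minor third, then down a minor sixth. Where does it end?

An augmented second down from Eb4 is Dbb4.
A major second down from Dbb4 is Cbb4.
Cbb4 down a diminished sixth → Eb3 (7 semitones).
A minor third up from Eb3 is Gb3.
Gb3 down a minor sixth → Bb2 (8 semitones).

Bb2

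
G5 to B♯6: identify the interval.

augmented tenth

G to B spans three letter names (G-A-B), plus an octave — that makes it a tenth of some quality.
A major tenth would be 16 semitones; G5 to B#6 is 17, one semitone wider, so the interval is augmented.
(Equivalently, a compound augmented third: an augmented third plus an octave.)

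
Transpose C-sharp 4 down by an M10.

A 2

Counting three letter names plus an octave down from C lands on A.
Moving 16 semitones down from C#4 (the size of a major tenth) reaches A2.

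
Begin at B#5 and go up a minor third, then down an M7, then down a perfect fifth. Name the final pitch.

A4

A minor third up from B#5 is D#6.
A major seventh down from D#6 is E5.
Down a perfect fifth from E5: A4 (7 semitones down).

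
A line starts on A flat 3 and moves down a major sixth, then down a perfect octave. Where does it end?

Down a major sixth from Ab3: Cb3 (9 semitones down).
Cb3 down a perfect octave → Cb2 (12 semitones).

C flat 2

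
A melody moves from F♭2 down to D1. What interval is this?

diminished tenth

Descending from Fb2 to D1 is the same interval as ascending D1 to Fb2.
D to F spans three letter names (D-E-F), plus an octave, so the interval is some kind of tenth.
A major tenth would be 16 semitones; D1 to Fb2 is 14, two semitones narrower, so the interval is diminished.
(Equivalently, a compound diminished third: a diminished third plus an octave.)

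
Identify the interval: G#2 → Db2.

Descending from G#2 to Db2 is the same interval as ascending Db2 to G#2.
D to G spans four letter names (D-E-F-G), so the interval is some kind of fourth.
The perfect fourth is 5 semitones; here we have 7, two semitones wider: doubly augmented.

AA4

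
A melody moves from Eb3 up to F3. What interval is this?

major second

E to F spans two letter names (E-F): a second.
Counting semitones, Eb3→F3 is 2, which is the major second.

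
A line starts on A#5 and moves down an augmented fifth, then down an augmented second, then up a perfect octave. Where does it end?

Cb6

Down an augmented fifth from A#5: D5 (8 semitones down).
D5 down an augmented second → Cb5 (3 semitones).
Cb5 up a perfect octave → Cb6 (12 semitones).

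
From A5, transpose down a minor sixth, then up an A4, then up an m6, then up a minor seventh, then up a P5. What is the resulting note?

Down a minor sixth from A5: C#5 (8 semitones down).
Up an augmented fourth from C#5: F##5 (6 semitones up).
F##5 up a minor sixth → D#6 (8 semitones).
Up a minor seventh from D#6: C#7 (10 semitones up).
C#7 up a perfect fifth → G#7 (7 semitones).

G#7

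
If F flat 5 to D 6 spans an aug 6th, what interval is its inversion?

diminished third

The rule of nine gives the new number: 9 − 6 = 3, so a sixth becomes a third.
Quality inverts too: augmented becomes diminished. That makes the inversion a diminished third.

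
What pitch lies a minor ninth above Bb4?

Cb6

The ninth's letter: B up two letter names plus an octave → C.
A minor ninth spans 13 semitones, so from Bb4 the target pitch is Cb6.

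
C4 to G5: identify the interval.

C to G spans five letter names (C-D-E-F-G), plus an octave, so the interval is some kind of twelfth.
The perfect twelfth spans 19 semitones, and C4 to G5 is exactly 19 semitones — so this is a perfect twelfth.
(Equivalently, a compound perfect fifth: a perfect fifth plus an octave.)

perfect twelfth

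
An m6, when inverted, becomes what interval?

major 3rd

Inverted interval numbers add to nine, so a sixth pairs with a third (6 + 3 = 9).
The quality also flips — minor becomes major — giving a major third.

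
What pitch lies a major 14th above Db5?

C7

The fourteenth's letter: D up seven letter names plus an octave → C.
Moving 23 semitones up from Db5 (the size of a major fourteenth) reaches C7.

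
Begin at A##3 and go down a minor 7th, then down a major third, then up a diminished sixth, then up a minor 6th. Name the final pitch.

C4

Down a minor seventh from A##3: B##2 (10 semitones down).
Down a major third from B##2: G##2 (4 semitones down).
Up a diminished sixth from G##2: E3 (7 semitones up).
E3 up a minor sixth → C4 (8 semitones).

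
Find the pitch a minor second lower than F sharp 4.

E sharp 4

Two letter names down from F: E.
A minor second spans 1 semitone, so from F#4 the target pitch is E#4.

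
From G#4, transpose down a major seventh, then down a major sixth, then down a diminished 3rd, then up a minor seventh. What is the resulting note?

G#3

Down a major seventh from G#4: A3 (11 semitones down).
A major sixth down from A3 is C3.
C3 down a diminished third → A#2 (2 semitones).
A minor seventh up from A#2 is G#3.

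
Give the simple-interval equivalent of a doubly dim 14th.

dd7

Take out an octave (7 from the number): 14 − 7 = 7.
Quality carries through unchanged, so the simple form is a doubly diminished seventh.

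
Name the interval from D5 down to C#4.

minor ninth

Descending from D5 to C#4 is the same interval as ascending C#4 to D5.
C to D spans two letter names (C-D), plus an octave — that makes it a ninth of some quality.
At 13 semitones, C#4→D5 falls one short of a major ninth: minor.
(Equivalently, a compound minor second: a minor second plus an octave.)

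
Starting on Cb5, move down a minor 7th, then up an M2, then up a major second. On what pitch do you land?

F4

Down a minor seventh from Cb5: Db4 (10 semitones down).
Up a major second from Db4: Eb4 (2 semitones up).
Eb4 up a major second → F4 (2 semitones).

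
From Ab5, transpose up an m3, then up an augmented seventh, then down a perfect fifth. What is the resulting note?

A minor third up from Ab5 is Cb6.
Up an augmented seventh from Cb6: B6 (12 semitones up).
Down a perfect fifth from B6: E6 (7 semitones down).

E6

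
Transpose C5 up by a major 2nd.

Two letter names up from C: D.
Moving 2 semitones up from C5 (the size of a major second) reaches D5.

D5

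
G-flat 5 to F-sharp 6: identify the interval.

G to F spans seven letter names (G-A-B-C-D-E-F): a seventh.
A major seventh would be 11 semitones; Gb5 to F#6 is 12, one semitone wider, so the interval is augmented.

A7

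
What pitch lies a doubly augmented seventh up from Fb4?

The seventh takes the letter from F up to E.
A doubly augmented seventh is 13 semitones; 13 semitones up from Fb4 gives E#5.

E#5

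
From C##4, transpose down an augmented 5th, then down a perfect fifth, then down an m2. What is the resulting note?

A#2

Down an augmented fifth from C##4: F#3 (8 semitones down).
A perfect fifth down from F#3 is B2.
A minor second down from B2 is A#2.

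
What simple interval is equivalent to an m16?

minor second

Subtracting seven from the interval number removes an octave: 16 − 14 = 2.
So a minor sixteenth is 2 octaves plus a minor second. The quality is unchanged.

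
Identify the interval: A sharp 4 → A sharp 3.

Descending from A#4 to A#3 is the same interval as ascending A#3 to A#4.
A to A is the same letter name, plus an octave: an octave.
A#3 to A#4 is 12 semitones, matching the perfect octave exactly, so the quality is perfect.

perfect 8th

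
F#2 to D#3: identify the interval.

F to D spans six letter names (F-G-A-B-C-D), so the interval is some kind of sixth.
Counting semitones, F#2→D#3 is 9, which is the major sixth.

major sixth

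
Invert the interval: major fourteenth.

First reduce the compound major fourteenth to its simple form, a major seventh.
Inverted interval numbers add to nine, so a seventh pairs with a second (7 + 2 = 9).
Quality inverts too: major becomes minor. That makes the inversion a minor second.

m2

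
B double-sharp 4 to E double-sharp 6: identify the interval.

B to E spans four letter names (B-C-D-E), plus an octave: an eleventh.
Counting semitones, B##4→E##6 is 17, which is the perfect eleventh.
(Equivalently, a compound perfect fourth: a perfect fourth plus an octave.)

perfect eleventh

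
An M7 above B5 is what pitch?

A#6

Counting seven letter names up from B lands on A.
A major seventh is 11 semitones; 11 semitones up from B5 gives A#6.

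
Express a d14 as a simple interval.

d7

Each octave removed subtracts seven from the number: 14 − 7 = 7.
Quality carries through unchanged, so the simple form is a diminished seventh.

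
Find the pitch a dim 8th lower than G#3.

For an octave the letter name doesn't change: still G, an octave down.
Moving 11 semitones down from G#3 (the size of a diminished octave) reaches G##2.

G##2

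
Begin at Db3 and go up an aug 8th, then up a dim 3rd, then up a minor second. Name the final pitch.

An augmented octave up from Db3 is D4.
A diminished third up from D4 is Fb4.
Fb4 up a minor second → Gbb4 (1 semitone).

Gbb4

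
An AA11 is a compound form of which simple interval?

AA4

Each octave removed subtracts seven from the number: 11 − 7 = 4.
That makes a doubly augmented eleventh a compound doubly augmented fourth — an octave plus a doubly augmented fourth.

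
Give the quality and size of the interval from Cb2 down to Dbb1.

Descending from Cb2 to Dbb1 is the same interval as ascending Dbb1 to Cb2.
D to C spans seven letter names (D-E-F-G-A-B-C) — that makes it a seventh of some quality.
The major seventh spans 11 semitones, and Dbb1 to Cb2 is exactly 11 semitones — so this is a major seventh.

major 7th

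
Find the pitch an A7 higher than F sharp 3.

Counting seven letter names up from F lands on E.
Moving 12 semitones up from F#3 (the size of an augmented seventh) reaches E##4.

E double-sharp 4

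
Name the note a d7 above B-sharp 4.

A 5

Counting seven letter names up from B lands on A.
A diminished seventh spans 9 semitones, so from B#4 the target pitch is A5.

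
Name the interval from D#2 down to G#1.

perfect fifth

Descending from D#2 to G#1 is the same interval as ascending G#1 to D#2.
G to D spans five letter names (G-A-B-C-D): a fifth.
G#1 to D#2 is 7 semitones, matching the perfect fifth exactly, so the quality is perfect.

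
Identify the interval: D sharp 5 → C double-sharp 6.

D to C spans seven letter names (D-E-F-G-A-B-C), so the interval is some kind of seventh.
Counting semitones, D#5→C##6 is 11, which is the major seventh.

major 7th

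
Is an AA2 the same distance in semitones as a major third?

Yes

A doubly augmented second spans 4 semitones, and a major third also spans 4 semitones — they're enharmonic.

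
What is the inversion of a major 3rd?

m6

The rule of nine gives the new number: 9 − 3 = 6, so a third becomes a sixth.
Quality inverts too: major becomes minor. That makes the inversion a minor sixth.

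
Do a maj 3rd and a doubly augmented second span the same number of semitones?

Both span 4 semitones: a major third and a doubly augmented second are the same chromatic distance.

Yes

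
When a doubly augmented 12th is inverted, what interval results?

First reduce the compound doubly augmented twelfth to its simple form, a doubly augmented fifth.
The rule of nine gives the new number: 9 − 5 = 4, so a fifth becomes a fourth.
The quality also flips — doubly augmented becomes doubly diminished — giving a doubly diminished fourth.

doubly diminished 4th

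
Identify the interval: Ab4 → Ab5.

P8

A to A is the same letter name, plus an octave: an octave.
Counting semitones, Ab4→Ab5 is 12, which is the perfect octave.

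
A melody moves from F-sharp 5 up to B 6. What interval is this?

P11

F to B spans four letter names (F-G-A-B), plus an octave — that makes it an eleventh of some quality.
Counting semitones, F#5→B6 is 17, which is the perfect eleventh.
(Equivalently, a compound perfect fourth: a perfect fourth plus an octave.)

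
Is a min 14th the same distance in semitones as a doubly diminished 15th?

Yes

Both span 22 semitones: a minor fourteenth and a doubly diminished fifteenth are the same chromatic distance.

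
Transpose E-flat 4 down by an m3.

C 4

Three letter names down from E: C.
A minor third spans 3 semitones, so from Eb4 the target pitch is C4.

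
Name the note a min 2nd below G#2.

Counting two letter names down from G lands on F.
A minor second spans 1 semitone, so from G#2 the target pitch is F##2.

F##2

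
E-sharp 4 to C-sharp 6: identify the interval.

minor thirteenth

E to C spans six letter names (E-F-G-A-B-C), plus an octave: a thirteenth.
E#4 to C#6 is 20 semitones, a half step short of the major thirteenth (21), so this is minor.
(Equivalently, a compound minor sixth: a minor sixth plus an octave.)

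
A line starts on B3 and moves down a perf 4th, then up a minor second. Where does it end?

G3

A perfect fourth down from B3 is F#3.
A minor second up from F#3 is G3.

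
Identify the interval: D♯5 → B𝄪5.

A6

D to B spans six letter names (D-E-F-G-A-B) — that makes it a sixth of some quality.
The major sixth is 9 semitones; here we have 10, one semitone wider: augmented.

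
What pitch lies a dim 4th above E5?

Ab5

Four letter names up from E: A.
Moving 4 semitones up from E5 (the size of a diminished fourth) reaches Ab5.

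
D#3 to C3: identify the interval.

A2

Descending from D#3 to C3 is the same interval as ascending C3 to D#3.
C to D spans two letter names (C-D): a second.
A major second would be 2 semitones; C3 to D#3 is 3, one semitone wider, so the interval is augmented.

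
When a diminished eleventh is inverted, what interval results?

First reduce the compound diminished eleventh to its simple form, a diminished fourth.
Inverted interval numbers add to nine, so a fourth pairs with a fifth (4 + 5 = 9).
Quality inverts too: diminished becomes augmented. That makes the inversion an augmented fifth.

augmented fifth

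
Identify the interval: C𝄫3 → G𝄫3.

perfect fifth

C to G spans five letter names (C-D-E-F-G), so the interval is some kind of fifth.
Cbb3 to Gbb3 is 7 semitones, matching the perfect fifth exactly, so the quality is perfect.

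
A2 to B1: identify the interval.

Descending from A2 to B1 is the same interval as ascending B1 to A2.
B to A spans seven letter names (B-C-D-E-F-G-A): a seventh.
A major seventh would be 11 semitones, but B1 to A2 is 10 — one semitone narrower, making it a minor seventh.

minor 7th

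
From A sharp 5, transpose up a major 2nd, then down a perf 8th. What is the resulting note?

A major second up from A#5 is B#5.
A perfect octave down from B#5 is B#4.

B sharp 4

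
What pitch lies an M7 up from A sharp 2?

The seventh takes the letter from A up to G.
Moving 11 semitones up from A#2 (the size of a major seventh) reaches G##3.

G double-sharp 3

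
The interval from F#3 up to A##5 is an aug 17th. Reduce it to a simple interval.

Take out 2 octaves (14 from the number): 17 − 14 = 3.
Quality carries through unchanged, so the simple form is an augmented third.

augmented third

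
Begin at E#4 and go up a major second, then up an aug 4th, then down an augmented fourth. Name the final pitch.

F##4

Up a major second from E#4: F##4 (2 semitones up).
Up an augmented fourth from F##4: B##4 (6 semitones up).
Down an augmented fourth from B##4: F##4 (6 semitones down).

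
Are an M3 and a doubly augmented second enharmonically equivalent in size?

Both span 4 semitones: a major third and a doubly augmented second are the same chromatic distance.

Yes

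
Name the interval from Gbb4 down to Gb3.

Descending from Gbb4 to Gb3 is the same interval as ascending Gb3 to Gbb4.
G to G is the same letter name, plus an octave, so the interval is some kind of octave.
Gb3 to Gbb4 spans 11 semitones — one semitone narrower than the perfect octave (12) — giving a diminished octave.

diminished 8th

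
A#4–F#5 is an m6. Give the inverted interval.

major 3rd

Inverted interval numbers add to nine, so a sixth pairs with a third (6 + 3 = 9).
Quality inverts too: minor becomes major. That makes the inversion a major third.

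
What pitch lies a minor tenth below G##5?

E##4

The tenth's letter: G down three letter names plus an octave → E.
A minor tenth spans 15 semitones, so from G##5 the target pitch is E##4.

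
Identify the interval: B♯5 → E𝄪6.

augmented 4th

B to E spans four letter names (B-C-D-E), so the interval is some kind of fourth.
B#5 to E##6 spans 6 semitones — one semitone wider than the perfect fourth (5) — giving an augmented fourth.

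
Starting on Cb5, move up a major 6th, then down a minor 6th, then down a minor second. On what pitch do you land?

B4

Cb5 up a major sixth → Ab5 (9 semitones).
Ab5 down a minor sixth → C5 (8 semitones).
A minor second down from C5 is B4.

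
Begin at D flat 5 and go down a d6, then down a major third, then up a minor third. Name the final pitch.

F 4

Down a diminished sixth from Db5: F#4 (7 semitones down).
F#4 down a major third → D4 (4 semitones).
Up a minor third from D4: F4 (3 semitones up).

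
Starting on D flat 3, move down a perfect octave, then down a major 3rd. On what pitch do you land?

B double-flat 1

A perfect octave down from Db3 is Db2.
A major third down from Db2 is Bbb1.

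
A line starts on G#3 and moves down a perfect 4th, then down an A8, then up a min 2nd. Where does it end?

Eb2

Down a perfect fourth from G#3: D#3 (5 semitones down).
An augmented octave down from D#3 is D2.
D2 up a minor second → Eb2 (1 semitone).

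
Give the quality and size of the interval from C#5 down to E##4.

Descending from C#5 to E##4 is the same interval as ascending E##4 to C#5.
E to C spans six letter names (E-F-G-A-B-C) — that makes it a sixth of some quality.
The major sixth is 9 semitones; here we have 7, two semitones narrower: diminished.

diminished sixth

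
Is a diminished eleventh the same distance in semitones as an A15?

A diminished eleventh spans 16 semitones; an augmented fifteenth spans 25 semitones. They differ by 9.

No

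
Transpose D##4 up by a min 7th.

Counting seven letter names up from D lands on C.
Moving 10 semitones up from D##4 (the size of a minor seventh) reaches C##5.

C##5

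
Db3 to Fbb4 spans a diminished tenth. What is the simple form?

Subtracting seven from the interval number removes an octave: 10 − 7 = 3.
Quality carries through unchanged, so the simple form is a diminished third.

d3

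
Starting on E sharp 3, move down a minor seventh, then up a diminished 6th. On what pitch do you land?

A minor seventh down from E#3 is F##2.
Up a diminished sixth from F##2: D3 (7 semitones up).

D 3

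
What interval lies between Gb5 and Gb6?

perfect 8th

G to G is the same letter name, plus an octave — that makes it an octave of some quality.
Gb5 to Gb6 is 12 semitones, matching the perfect octave exactly, so the quality is perfect.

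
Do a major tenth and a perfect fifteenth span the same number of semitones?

No

A major tenth is 16 semitones but a perfect fifteenth is 24 semitones — different sizes.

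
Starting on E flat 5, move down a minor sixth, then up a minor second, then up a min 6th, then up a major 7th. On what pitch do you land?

Down a minor sixth from Eb5: G4 (8 semitones down).
A minor second up from G4 is Ab4.
Up a minor sixth from Ab4: Fb5 (8 semitones up).
A major seventh up from Fb5 is Eb6.

E flat 6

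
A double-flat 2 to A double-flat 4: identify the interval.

P15

A to A is the same letter name, plus 2 octaves: a fifteenth.
The perfect fifteenth spans 24 semitones, and Abb2 to Abb4 is exactly 24 semitones — so this is a perfect fifteenth.
(Equivalently, a compound perfect octave: a perfect octave plus an octave.)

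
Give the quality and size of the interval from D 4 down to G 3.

perfect fifth

Descending from D4 to G3 is the same interval as ascending G3 to D4.
G to D spans five letter names (G-A-B-C-D) — that makes it a fifth of some quality.
Counting semitones, G3→D4 is 7, which is the perfect fifth.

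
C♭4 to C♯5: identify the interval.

AA8

C to C is the same letter name, plus an octave — that makes it an octave of some quality.
The perfect octave is 12 semitones; here we have 14, two semitones wider: doubly augmented.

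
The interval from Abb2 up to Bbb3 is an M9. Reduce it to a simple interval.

major 2nd

Take out an octave (7 from the number): 9 − 7 = 2.
So a major ninth is an octave plus a major second. The quality is unchanged.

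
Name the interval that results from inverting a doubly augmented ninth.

First reduce the compound doubly augmented ninth to its simple form, a doubly augmented second.
Inverted interval numbers add to nine, so a second pairs with a seventh (2 + 7 = 9).
Quality inverts too: doubly augmented becomes doubly diminished. That makes the inversion a doubly diminished seventh.

doubly diminished 7th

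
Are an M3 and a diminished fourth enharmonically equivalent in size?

Yes

Both span 4 semitones: a major third and a diminished fourth are the same chromatic distance.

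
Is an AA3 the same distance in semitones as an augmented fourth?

Yes

Both span 6 semitones: a doubly augmented third and an augmented fourth are the same chromatic distance.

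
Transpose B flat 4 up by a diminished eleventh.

E double-flat 6

Counting four letter names plus an octave up from B lands on E.
Moving 16 semitones up from Bb4 (the size of a diminished eleventh) reaches Ebb6.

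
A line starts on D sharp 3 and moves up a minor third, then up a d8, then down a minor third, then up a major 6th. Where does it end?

B 4

D#3 up a minor third → F#3 (3 semitones).
Up a diminished octave from F#3: F4 (11 semitones up).
Down a minor third from F4: D4 (3 semitones down).
Up a major sixth from D4: B4 (9 semitones up).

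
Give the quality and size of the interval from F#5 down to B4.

perfect fifth

Descending from F#5 to B4 is the same interval as ascending B4 to F#5.
B to F spans five letter names (B-C-D-E-F) — that makes it a fifth of some quality.
B4 to F#5 is 7 semitones, matching the perfect fifth exactly, so the quality is perfect.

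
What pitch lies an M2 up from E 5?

Counting two letter names up from E lands on F.
A major second spans 2 semitones, so from E5 the target pitch is F#5.

F sharp 5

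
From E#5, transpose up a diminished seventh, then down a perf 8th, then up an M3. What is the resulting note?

F#5

Up a diminished seventh from E#5: D6 (9 semitones up).
Down a perfect octave from D6: D5 (12 semitones down).
D5 up a major third → F#5 (4 semitones).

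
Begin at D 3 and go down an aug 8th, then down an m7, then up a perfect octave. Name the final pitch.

E flat 2

Down an augmented octave from D3: Db2 (13 semitones down).
Db2 down a minor seventh → Eb1 (10 semitones).
Eb1 up a perfect octave → Eb2 (12 semitones).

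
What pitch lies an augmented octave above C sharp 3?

For an octave the letter name doesn't change: still C, an octave up.
An augmented octave spans 13 semitones, so from C#3 the target pitch is C##4.

C double-sharp 4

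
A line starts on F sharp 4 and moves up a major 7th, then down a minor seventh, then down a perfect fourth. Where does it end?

A major seventh up from F#4 is E#5.
A minor seventh down from E#5 is F##4.
A perfect fourth down from F##4 is C##4.

C double-sharp 4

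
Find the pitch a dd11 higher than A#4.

The eleventh's letter: A up four letter names plus an octave → D.
Moving 15 semitones up from A#4 (the size of a doubly diminished eleventh) reaches Db6.

Db6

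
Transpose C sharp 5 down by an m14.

The fourteenth's letter: C down seven letter names plus an octave → D.
A minor fourteenth is 22 semitones; 22 semitones down from C#5 gives D#3.

D sharp 3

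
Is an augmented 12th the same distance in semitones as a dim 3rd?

No

An augmented twelfth is 20 semitones but a diminished third is 2 semitones — different sizes.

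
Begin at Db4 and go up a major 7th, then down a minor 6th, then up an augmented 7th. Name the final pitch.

A major seventh up from Db4 is C5.
C5 down a minor sixth → E4 (8 semitones).
An augmented seventh up from E4 is D##5.

D##5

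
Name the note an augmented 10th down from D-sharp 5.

The tenth's letter: D down three letter names plus an octave → B.
An augmented tenth is 17 semitones; 17 semitones down from D#5 gives Bb3.

B-flat 3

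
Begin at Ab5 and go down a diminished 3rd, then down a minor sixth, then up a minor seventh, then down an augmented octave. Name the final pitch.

G4

Ab5 down a diminished third → F#5 (2 semitones).
Down a minor sixth from F#5: A#4 (8 semitones down).
A#4 up a minor seventh → G#5 (10 semitones).
Down an augmented octave from G#5: G4 (13 semitones down).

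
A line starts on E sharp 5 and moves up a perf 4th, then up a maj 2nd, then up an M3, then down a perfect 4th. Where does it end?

A double-sharp 5

A perfect fourth up from E#5 is A#5.
A#5 up a major second → B#5 (2 semitones).
B#5 up a major third → D##6 (4 semitones).
Down a perfect fourth from D##6: A##5 (5 semitones down).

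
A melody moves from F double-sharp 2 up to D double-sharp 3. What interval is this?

major sixth

F to D spans six letter names (F-G-A-B-C-D) — that makes it a sixth of some quality.
F##2 to D##3 is 9 semitones, matching the major sixth exactly, so the quality is major.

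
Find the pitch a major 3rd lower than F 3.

Three letter names down from F: D.
A major third is 4 semitones; 4 semitones down from F3 gives Db3.

D flat 3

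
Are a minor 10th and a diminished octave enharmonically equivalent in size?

No

A minor tenth is 15 semitones but a diminished octave is 11 semitones — different sizes.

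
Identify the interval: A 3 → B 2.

minor seventh

Descending from A3 to B2 is the same interval as ascending B2 to A3.
B to A spans seven letter names (B-C-D-E-F-G-A), so the interval is some kind of seventh.
At 10 semitones, B2→A3 falls one short of a major seventh: minor.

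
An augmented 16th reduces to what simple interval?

A2

Each octave removed subtracts seven from the number: 16 − 14 = 2.
So an augmented sixteenth is 2 octaves plus an augmented second. The quality is unchanged.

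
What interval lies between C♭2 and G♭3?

P12

C to G spans five letter names (C-D-E-F-G), plus an octave, so the interval is some kind of twelfth.
Cb2 to Gb3 is 19 semitones, matching the perfect twelfth exactly, so the quality is perfect.
(Equivalently, a compound perfect fifth: a perfect fifth plus an octave.)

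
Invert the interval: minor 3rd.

Interval numbers invert to sum to nine: 3 + 6 = 9, so a third inverts to a sixth.
Quality inverts too: minor becomes major. That makes the inversion a major sixth.

M6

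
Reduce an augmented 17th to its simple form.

augmented 3rd

Subtracting seven from the interval number removes an octave: 17 − 14 = 3.
Quality carries through unchanged, so the simple form is an augmented third.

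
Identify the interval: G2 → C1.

perfect twelfth

Descending from G2 to C1 is the same interval as ascending C1 to G2.
C to G spans five letter names (C-D-E-F-G), plus an octave: a twelfth.
Counting semitones, C1→G2 is 19, which is the perfect twelfth.
(Equivalently, a compound perfect fifth: a perfect fifth plus an octave.)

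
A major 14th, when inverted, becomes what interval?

First reduce the compound major fourteenth to its simple form, a major seventh.
Inverted interval numbers add to nine, so a seventh pairs with a second (7 + 2 = 9).
Quality inverts too: major becomes minor. That makes the inversion a minor second.

m2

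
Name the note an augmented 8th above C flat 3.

An octave keeps the letter name C, an octave up from C.
An augmented octave is 13 semitones; 13 semitones up from Cb3 gives C4.

C 4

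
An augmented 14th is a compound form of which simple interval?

A7

Take out an octave (7 from the number): 14 − 7 = 7.
Quality carries through unchanged, so the simple form is an augmented seventh.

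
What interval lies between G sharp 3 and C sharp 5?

G to C spans four letter names (G-A-B-C), plus an octave, so the interval is some kind of eleventh.
Counting semitones, G#3→C#5 is 17, which is the perfect eleventh.
(Equivalently, a compound perfect fourth: a perfect fourth plus an octave.)

perfect 11th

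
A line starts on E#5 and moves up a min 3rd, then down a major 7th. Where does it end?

A4

Up a minor third from E#5: G#5 (3 semitones up).
Down a major seventh from G#5: A4 (11 semitones down).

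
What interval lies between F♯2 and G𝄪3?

A9

F to G spans two letter names (F-G), plus an octave — that makes it a ninth of some quality.
F#2 to G##3 spans 15 semitones — one semitone wider than the major ninth (14) — giving an augmented ninth.
(Equivalently, a compound augmented second: an augmented second plus an octave.)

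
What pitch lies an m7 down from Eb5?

F4

The seventh takes the letter from E down to F.
Moving 10 semitones down from Eb5 (the size of a minor seventh) reaches F4.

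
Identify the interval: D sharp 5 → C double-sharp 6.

D to C spans seven letter names (D-E-F-G-A-B-C): a seventh.
D#5 to C##6 is 11 semitones, matching the major seventh exactly, so the quality is major.

major seventh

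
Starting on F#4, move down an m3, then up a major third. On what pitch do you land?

A minor third down from F#4 is D#4.
A major third up from D#4 is F##4.

F##4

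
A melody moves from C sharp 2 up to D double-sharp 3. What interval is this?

C to D spans two letter names (C-D), plus an octave — that makes it a ninth of some quality.
C#2 to D##3 spans 15 semitones — one semitone wider than the major ninth (14) — giving an augmented ninth.
(Equivalently, a compound augmented second: an augmented second plus an octave.)

augmented ninth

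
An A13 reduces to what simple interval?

Subtracting seven from the interval number removes an octave: 13 − 7 = 6.
So an augmented thirteenth is an octave plus an augmented sixth. The quality is unchanged.

augmented 6th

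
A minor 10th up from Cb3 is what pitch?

Ebb4

Counting three letter names plus an octave up from C lands on E.
A minor tenth spans 15 semitones, so from Cb3 the target pitch is Ebb4.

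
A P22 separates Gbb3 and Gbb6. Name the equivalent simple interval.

Take out 2 octaves (14 from the number): 22 − 14 = 8.
Quality carries through unchanged, so the simple form is a perfect octave.

perfect 8th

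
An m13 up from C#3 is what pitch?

Six letters up from C (plus an octave) reaches A.
A minor thirteenth is 20 semitones; 20 semitones up from C#3 gives A4.

A4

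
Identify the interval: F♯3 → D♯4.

major 6th

F to D spans six letter names (F-G-A-B-C-D), so the interval is some kind of sixth.
The major sixth spans 9 semitones, and F#3 to D#4 is exactly 9 semitones — so this is a major sixth.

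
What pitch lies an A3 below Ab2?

Fbb2

The third takes the letter from A down to F.
An augmented third is 5 semitones; 5 semitones down from Ab2 gives Fbb2.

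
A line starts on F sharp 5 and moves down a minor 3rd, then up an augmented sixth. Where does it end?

B double-sharp 5

F#5 down a minor third → D#5 (3 semitones).
D#5 up an augmented sixth → B##5 (10 semitones).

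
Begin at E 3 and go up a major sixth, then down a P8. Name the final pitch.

E3 up a major sixth → C#4 (9 semitones).
A perfect octave down from C#4 is C#3.

C sharp 3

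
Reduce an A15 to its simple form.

Each octave removed subtracts seven from the number: 15 − 7 = 8.
That makes an augmented fifteenth a compound augmented octave — an octave plus an augmented octave.

augmented 8th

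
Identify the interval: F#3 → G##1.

d14

Descending from F#3 to G##1 is the same interval as ascending G##1 to F#3.
G to F spans seven letter names (G-A-B-C-D-E-F), plus an octave — that makes it a fourteenth of some quality.
A major fourteenth would be 23 semitones; G##1 to F#3 is 21, two semitones narrower, so the interval is diminished.
(Equivalently, a compound diminished seventh: a diminished seventh plus an octave.)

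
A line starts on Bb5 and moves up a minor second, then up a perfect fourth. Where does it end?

Fb6

A minor second up from Bb5 is Cb6.
Up a perfect fourth from Cb6: Fb6 (5 semitones up).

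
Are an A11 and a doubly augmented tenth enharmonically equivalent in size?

Yes

An augmented eleventh spans 18 semitones, and a doubly augmented tenth also spans 18 semitones — they're enharmonic.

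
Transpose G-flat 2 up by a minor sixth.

E-double-flat 3

Counting six letter names up from G lands on E.
A minor sixth is 8 semitones; 8 semitones up from Gb2 gives Ebb3.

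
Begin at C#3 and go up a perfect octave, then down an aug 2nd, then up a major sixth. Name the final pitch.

Up a perfect octave from C#3: C#4 (12 semitones up).
Down an augmented second from C#4: Bb3 (3 semitones down).
A major sixth up from Bb3 is G4.

G4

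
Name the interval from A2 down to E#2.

diminished fourth

Descending from A2 to E#2 is the same interval as ascending E#2 to A2.
E to A spans four letter names (E-F-G-A): a fourth.
A perfect fourth would be 5 semitones; E#2 to A2 is 4, one semitone narrower, so the interval is diminished.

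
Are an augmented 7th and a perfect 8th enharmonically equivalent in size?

An augmented seventh spans 12 semitones, and a perfect octave also spans 12 semitones — they're enharmonic.

Yes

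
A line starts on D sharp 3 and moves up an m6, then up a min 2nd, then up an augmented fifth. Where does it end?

D#3 up a minor sixth → B3 (8 semitones).
A minor second up from B3 is C4.
An augmented fifth up from C4 is G#4.

G sharp 4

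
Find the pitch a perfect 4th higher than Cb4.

Fb4

Four letter names up from C: F.
A perfect fourth spans 5 semitones, so from Cb4 the target pitch is Fb4.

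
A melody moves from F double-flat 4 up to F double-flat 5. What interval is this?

F to F is the same letter name, plus an octave — that makes it an octave of some quality.
The perfect octave spans 12 semitones, and Fbb4 to Fbb5 is exactly 12 semitones — so this is a perfect octave.

perfect octave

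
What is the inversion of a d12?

augmented fourth

First reduce the compound diminished twelfth to its simple form, a diminished fifth.
The rule of nine gives the new number: 9 − 5 = 4, so a fifth becomes a fourth.
And diminished becomes augmented under inversion, so we get an augmented fourth.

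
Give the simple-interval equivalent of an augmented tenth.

Each octave removed subtracts seven from the number: 10 − 7 = 3.
Quality carries through unchanged, so the simple form is an augmented third.

augmented 3rd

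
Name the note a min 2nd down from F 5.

E 5

Counting two letter names down from F lands on E.
Moving 1 semitone down from F5 (the size of a minor second) reaches E5.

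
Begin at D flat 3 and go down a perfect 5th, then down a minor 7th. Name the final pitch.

Db3 down a perfect fifth → Gb2 (7 semitones).
Gb2 down a minor seventh → Ab1 (10 semitones).

A flat 1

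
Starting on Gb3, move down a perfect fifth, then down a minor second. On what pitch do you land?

Bb2

A perfect fifth down from Gb3 is Cb3.
A minor second down from Cb3 is Bb2.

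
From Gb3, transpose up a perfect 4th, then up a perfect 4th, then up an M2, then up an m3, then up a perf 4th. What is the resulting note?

Ebb5

Up a perfect fourth from Gb3: Cb4 (5 semitones up).
Up a perfect fourth from Cb4: Fb4 (5 semitones up).
Fb4 up a major second → Gb4 (2 semitones).
Gb4 up a minor third → Bbb4 (3 semitones).
A perfect fourth up from Bbb4 is Ebb5.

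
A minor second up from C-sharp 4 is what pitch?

Counting two letter names up from C lands on D.
A minor second spans 1 semitone, so from C#4 the target pitch is D4.

D 4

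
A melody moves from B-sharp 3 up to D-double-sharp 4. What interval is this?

B to D spans three letter names (B-C-D) — that makes it a third of some quality.
Counting semitones, B#3→D##4 is 4, which is the major third.

major third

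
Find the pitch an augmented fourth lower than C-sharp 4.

G 3

Counting four letter names down from C lands on G.
An augmented fourth is 6 semitones; 6 semitones down from C#4 gives G3.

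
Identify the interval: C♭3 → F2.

diminished fifth

Descending from Cb3 to F2 is the same interval as ascending F2 to Cb3.
F to C spans five letter names (F-G-A-B-C), so the interval is some kind of fifth.
F2 to Cb3 spans 6 semitones — one semitone narrower than the perfect fifth (7) — giving a diminished fifth.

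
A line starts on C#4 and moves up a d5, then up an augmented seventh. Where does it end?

F##5

Up a diminished fifth from C#4: G4 (6 semitones up).
G4 up an augmented seventh → F##5 (12 semitones).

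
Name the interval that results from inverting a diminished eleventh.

First reduce the compound diminished eleventh to its simple form, a diminished fourth.
Interval numbers invert to sum to nine: 4 + 5 = 9, so a fourth inverts to a fifth.
And diminished becomes augmented under inversion, so we get an augmented fifth.

A5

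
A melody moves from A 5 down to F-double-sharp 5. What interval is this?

diminished third

Descending from A5 to F##5 is the same interval as ascending F##5 to A5.
F to A spans three letter names (F-G-A) — that makes it a third of some quality.
F##5 to A5 spans 2 semitones — two semitones narrower than the major third (4) — giving a diminished third.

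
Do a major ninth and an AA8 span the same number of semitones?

A major ninth = 14 semitones = a doubly augmented octave; enharmonically equal.

Yes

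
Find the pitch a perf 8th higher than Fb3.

For an octave the letter name doesn't change: still F, an octave up.
A perfect octave is 12 semitones; 12 semitones up from Fb3 gives Fb4.

Fb4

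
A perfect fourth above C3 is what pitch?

F3

Counting four letter names up from C lands on F.
A perfect fourth spans 5 semitones, so from C3 the target pitch is F3.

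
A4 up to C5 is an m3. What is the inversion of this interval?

Inverted interval numbers add to nine, so a third pairs with a sixth (3 + 6 = 9).
And minor becomes major under inversion, so we get a major sixth.

major sixth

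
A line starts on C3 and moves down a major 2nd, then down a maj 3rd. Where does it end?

A major second down from C3 is Bb2.
Down a major third from Bb2: Gb2 (4 semitones down).

Gb2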